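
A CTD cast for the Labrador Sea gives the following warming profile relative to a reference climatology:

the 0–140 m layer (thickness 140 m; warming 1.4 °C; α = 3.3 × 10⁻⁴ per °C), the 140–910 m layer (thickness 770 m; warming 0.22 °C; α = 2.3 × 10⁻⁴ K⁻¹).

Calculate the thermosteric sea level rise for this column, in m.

Layer 1: 140 × 1.4 × 3.3×10⁻⁴ = 0.06468 m
2.3×10⁻⁴ × 0.22 × 770 = 0.038962 m
Δh = 0.06468 + 0.038962 = 0.103642 m

0.10 m of thermosteric rise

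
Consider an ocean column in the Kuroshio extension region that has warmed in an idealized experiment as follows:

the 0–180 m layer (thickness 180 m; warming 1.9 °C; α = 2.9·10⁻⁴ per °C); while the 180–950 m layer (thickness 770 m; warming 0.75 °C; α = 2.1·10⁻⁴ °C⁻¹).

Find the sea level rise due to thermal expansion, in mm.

Layer 1: 180 × 1.9 × 2.9×10⁻⁴ = 0.09918 m
180–950 m: 770 × 2.1×10⁻⁴ × 0.75 = 0.121275 m
Δh = 0.09918 + 0.121275 = 0.220455 m ≈ 220 mm

about 220 mm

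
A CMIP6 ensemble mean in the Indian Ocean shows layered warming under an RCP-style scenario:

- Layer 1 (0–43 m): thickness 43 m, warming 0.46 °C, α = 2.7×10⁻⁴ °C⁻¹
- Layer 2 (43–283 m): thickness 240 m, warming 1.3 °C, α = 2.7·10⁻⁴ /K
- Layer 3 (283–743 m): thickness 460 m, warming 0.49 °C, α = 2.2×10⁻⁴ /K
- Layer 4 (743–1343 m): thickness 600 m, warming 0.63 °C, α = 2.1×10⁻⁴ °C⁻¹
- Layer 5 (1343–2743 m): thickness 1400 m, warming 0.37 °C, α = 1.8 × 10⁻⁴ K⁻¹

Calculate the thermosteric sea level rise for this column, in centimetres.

43 × 0.46 × 2.7×10⁻⁴ = 0.0053406 m
43–283 m: 2.7×10⁻⁴ × 1.3 × 240 = 0.08424 m
Layer 3: 0.49 × 2.2×10⁻⁴ × 460 = 0.049588 m
743–1343 m: 2.1×10⁻⁴ × 600 × 0.63 = 0.07938 m
Layer 5: 1400 × 0.37 × 1.8×10⁻⁴ = 0.09324 m
Δh = 0.0053406 + 0.08424 + 0.049588 + 0.07938 + 0.09324 = 0.3117886 m

about 31.2 cm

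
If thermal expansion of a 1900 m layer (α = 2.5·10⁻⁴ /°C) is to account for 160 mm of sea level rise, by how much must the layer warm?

0.337 °C

ΔT = Δh/(αH) = 0.16 / (2.5×10⁻⁴ × 1900) ≈ 0.3368 °C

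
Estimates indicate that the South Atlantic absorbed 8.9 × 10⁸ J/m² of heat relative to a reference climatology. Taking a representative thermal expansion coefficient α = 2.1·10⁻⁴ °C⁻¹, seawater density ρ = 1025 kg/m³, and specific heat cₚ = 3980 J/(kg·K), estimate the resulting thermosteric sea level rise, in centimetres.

about 4.58 cm

Δh = αQ/(ρcₚ) = 2.1×10⁻⁴ × 8.9×10⁸ / (1025 × 3980) ≈ 0.045814 m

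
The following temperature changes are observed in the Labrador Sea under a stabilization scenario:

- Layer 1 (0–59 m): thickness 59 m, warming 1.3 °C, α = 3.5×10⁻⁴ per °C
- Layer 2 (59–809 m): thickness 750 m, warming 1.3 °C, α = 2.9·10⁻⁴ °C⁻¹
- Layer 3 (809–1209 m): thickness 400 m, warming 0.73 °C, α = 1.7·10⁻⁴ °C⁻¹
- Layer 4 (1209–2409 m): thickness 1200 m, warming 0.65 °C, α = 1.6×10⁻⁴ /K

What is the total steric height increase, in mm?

0–59 m: 3.5×10⁻⁴ × 59 × 1.3 = 0.026845 m
Layer 2: 1.3 × 2.9×10⁻⁴ × 750 = 0.28275 m
400 × 0.73 × 1.7×10⁻⁴ = 0.04964 m
Layer 4: 1.6×10⁻⁴ × 0.65 × 1200 = 0.12480 m
Δh = 0.026845 + 0.28275 + 0.04964 + 0.12480 = 0.484035 m

about 484 mm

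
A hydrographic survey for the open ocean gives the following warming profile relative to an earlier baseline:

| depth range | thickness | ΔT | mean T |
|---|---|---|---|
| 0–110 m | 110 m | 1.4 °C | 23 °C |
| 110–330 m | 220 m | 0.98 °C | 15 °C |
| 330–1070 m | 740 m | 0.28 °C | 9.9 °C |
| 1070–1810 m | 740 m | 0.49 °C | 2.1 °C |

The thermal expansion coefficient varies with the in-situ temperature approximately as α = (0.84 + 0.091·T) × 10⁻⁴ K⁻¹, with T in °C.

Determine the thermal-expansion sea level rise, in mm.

Layer 1: α = (0.84 + 0.091×23)×10⁻⁴ = 2.933×10⁻⁴ K⁻¹
Layer 2: α = (0.84 + 0.091×15)×10⁻⁴ = 2.205×10⁻⁴ K⁻¹
Layer 3: α = (0.84 + 0.091×9.9)×10⁻⁴ = 1.7409×10⁻⁴ K⁻¹
Layer 4: α = (0.84 + 0.091×2.1)×10⁻⁴ = 1.0311×10⁻⁴ K⁻¹
1.4 × 2.933×10⁻⁴ × 110 = 0.0451682 m
Layer 2: 2.205×10⁻⁴ × 220 × 0.98 = 0.0475398 m
1.7409×10⁻⁴ × 740 × 0.28 = 0.036071448 m
740 × 1.0311×10⁻⁴ × 0.49 = 0.037387686 m
Δh = 0.0451682 + 0.0475398 + 0.036071448 + 0.037387686 = 0.166167134 m ≈ 166 mm

about 166 mm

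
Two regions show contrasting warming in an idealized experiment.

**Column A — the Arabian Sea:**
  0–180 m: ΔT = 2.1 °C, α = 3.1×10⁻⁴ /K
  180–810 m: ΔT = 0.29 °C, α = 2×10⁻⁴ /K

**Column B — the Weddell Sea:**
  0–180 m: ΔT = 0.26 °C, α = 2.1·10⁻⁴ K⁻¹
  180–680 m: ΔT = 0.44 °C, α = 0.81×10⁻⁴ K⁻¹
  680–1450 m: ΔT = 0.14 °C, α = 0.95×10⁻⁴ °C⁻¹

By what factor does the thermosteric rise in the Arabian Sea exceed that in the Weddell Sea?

a factor of 4.1

A 3.1×10⁻⁴ × 2.1 × 180 = 0.11718 m
A 630 × 0.29 × 2×10⁻⁴ = 0.03654 m
A total: 0.15372 m
B 0.26 × 2.1×10⁻⁴ × 180 = 0.009828 m
B Layer 2: 0.44 × 0.81×10⁻⁴ × 500 = 0.01782 m
B 680–1450 m: 0.14 × 0.95×10⁻⁴ × 770 = 0.010241 m
B total: 0.037889 m
Ratio: 0.15372 / 0.037889 ≈ 4.057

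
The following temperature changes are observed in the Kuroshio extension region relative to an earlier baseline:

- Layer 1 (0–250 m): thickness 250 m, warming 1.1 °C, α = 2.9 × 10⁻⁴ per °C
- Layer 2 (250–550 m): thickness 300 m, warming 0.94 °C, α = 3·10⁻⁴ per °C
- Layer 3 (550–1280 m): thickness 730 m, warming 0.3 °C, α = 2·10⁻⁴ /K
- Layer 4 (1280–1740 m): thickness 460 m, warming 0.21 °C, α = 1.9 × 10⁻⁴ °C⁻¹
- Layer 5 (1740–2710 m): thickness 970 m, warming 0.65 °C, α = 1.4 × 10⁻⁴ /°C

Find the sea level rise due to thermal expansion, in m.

1.1 × 250 × 2.9×10⁻⁴ = 0.07975 m
0.94 × 3×10⁻⁴ × 300 = 0.08460 m
730 × 0.3 × 2×10⁻⁴ = 0.04380 m
0.21 × 460 × 1.9×10⁻⁴ = 0.018354 m
Layer 5: 1.4×10⁻⁴ × 970 × 0.65 = 0.08827 m
Δh = 0.07975 + 0.08460 + 0.04380 + 0.018354 + 0.08827 = 0.314774 m ≈ 0.31 m

about 0.31 m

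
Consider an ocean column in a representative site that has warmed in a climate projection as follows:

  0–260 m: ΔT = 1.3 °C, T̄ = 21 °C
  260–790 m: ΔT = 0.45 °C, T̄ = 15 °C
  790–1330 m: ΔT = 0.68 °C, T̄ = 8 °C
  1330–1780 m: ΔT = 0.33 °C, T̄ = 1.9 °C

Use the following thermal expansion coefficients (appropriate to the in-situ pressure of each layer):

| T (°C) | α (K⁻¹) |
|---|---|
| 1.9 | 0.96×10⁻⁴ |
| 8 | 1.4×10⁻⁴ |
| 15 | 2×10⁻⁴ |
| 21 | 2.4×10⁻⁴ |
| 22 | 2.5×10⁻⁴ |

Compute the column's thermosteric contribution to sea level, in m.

about 0.19 m

Layer 1 at 21 °C → α = 2.4×10⁻⁴ K⁻¹
Layer 2 at 15 °C → α = 2×10⁻⁴ K⁻¹
Layer 3 at 8 °C → α = 1.4×10⁻⁴ K⁻¹
Layer 4 at 1.9 °C → α = 0.96×10⁻⁴ K⁻¹
0–260 m: 260 × 1.3 × 2.4×10⁻⁴ = 0.08112 m
530 × 2×10⁻⁴ × 0.45 = 0.04770 m
540 × 0.68 × 1.4×10⁻⁴ = 0.051408 m
Layer 4: 0.33 × 0.96×10⁻⁴ × 450 = 0.014256 m
Δh = 0.08112 + 0.04770 + 0.051408 + 0.014256 = 0.194484 m ≈ 0.19 m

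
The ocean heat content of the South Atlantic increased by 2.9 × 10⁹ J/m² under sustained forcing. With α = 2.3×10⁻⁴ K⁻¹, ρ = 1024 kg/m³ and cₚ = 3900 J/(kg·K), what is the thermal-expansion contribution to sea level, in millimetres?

167 mm of thermosteric rise

Δh = αQ/(ρcₚ) = 2.3×10⁻⁴ × 2.9×10⁹ / (1024 × 3900) ≈ 0.16702 m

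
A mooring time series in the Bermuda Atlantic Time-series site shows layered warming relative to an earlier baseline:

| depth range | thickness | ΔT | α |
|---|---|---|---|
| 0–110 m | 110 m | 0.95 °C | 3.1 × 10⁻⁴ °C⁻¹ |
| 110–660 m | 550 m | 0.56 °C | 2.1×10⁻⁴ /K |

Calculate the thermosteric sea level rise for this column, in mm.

Δh = 97.1 mm

3.1×10⁻⁴ × 0.95 × 110 = 0.032395 m
0.56 × 2.1×10⁻⁴ × 550 = 0.06468 m
Δh = 0.032395 + 0.06468 = 0.097075 m ≈ 97.1 mm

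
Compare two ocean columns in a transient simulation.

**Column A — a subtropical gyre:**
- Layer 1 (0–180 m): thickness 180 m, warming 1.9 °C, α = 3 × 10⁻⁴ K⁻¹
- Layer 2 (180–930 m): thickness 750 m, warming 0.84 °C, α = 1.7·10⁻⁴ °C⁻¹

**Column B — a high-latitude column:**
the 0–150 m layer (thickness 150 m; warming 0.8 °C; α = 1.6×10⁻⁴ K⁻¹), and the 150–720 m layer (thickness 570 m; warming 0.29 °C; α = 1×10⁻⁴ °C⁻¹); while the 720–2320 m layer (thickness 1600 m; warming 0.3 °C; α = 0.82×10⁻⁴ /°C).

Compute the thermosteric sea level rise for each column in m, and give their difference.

A 180 × 1.9 × 3×10⁻⁴ = 0.10260 m
A Layer 2: 1.7×10⁻⁴ × 750 × 0.84 = 0.10710 m
A total: 0.20970 m
B Layer 1: 0.8 × 150 × 1.6×10⁻⁴ = 0.01920 m
B 150–720 m: 570 × 1×10⁻⁴ × 0.29 = 0.01653 m
B Layer 3: 0.3 × 1600 × 0.82×10⁻⁴ = 0.03936 m
B total: 0.07509 m
Difference: 0.20970 − 0.07509 = 0.13461 m

Δh_A ≈ 0.21 m, Δh_B ≈ 0.075 m; difference ≈ 0.13 m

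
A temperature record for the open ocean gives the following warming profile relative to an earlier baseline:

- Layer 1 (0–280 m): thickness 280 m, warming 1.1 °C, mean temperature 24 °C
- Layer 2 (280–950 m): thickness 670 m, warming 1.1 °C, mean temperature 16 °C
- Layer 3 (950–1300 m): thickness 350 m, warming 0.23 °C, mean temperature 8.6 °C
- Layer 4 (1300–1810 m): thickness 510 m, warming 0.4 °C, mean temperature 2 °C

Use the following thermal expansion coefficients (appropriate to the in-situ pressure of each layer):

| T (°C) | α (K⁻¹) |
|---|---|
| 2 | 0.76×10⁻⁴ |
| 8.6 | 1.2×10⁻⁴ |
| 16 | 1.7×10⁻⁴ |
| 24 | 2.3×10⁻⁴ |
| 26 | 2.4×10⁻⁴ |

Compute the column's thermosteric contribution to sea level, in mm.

Layer 1 at 24 °C → α = 2.3×10⁻⁴ K⁻¹
Layer 2 at 16 °C → α = 1.7×10⁻⁴ K⁻¹
Layer 3 at 8.6 °C → α = 1.2×10⁻⁴ K⁻¹
Layer 4 at 2 °C → α = 0.76×10⁻⁴ K⁻¹
0–280 m: 1.1 × 280 × 2.3×10⁻⁴ = 0.07084 m
280–950 m: 670 × 1.7×10⁻⁴ × 1.1 = 0.12529 m
950–1300 m: 350 × 0.23 × 1.2×10⁻⁴ = 0.00966 m
0.4 × 0.76×10⁻⁴ × 510 = 0.015504 m
Δh = 0.07084 + 0.12529 + 0.00966 + 0.015504 = 0.221294 m

about 221 mm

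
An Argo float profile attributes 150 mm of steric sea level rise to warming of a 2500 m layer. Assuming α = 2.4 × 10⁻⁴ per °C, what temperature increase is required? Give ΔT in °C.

0.25 °C

ΔT = Δh/(αH) = 0.15 / (2.4×10⁻⁴ × 2500) = 0.2500 °C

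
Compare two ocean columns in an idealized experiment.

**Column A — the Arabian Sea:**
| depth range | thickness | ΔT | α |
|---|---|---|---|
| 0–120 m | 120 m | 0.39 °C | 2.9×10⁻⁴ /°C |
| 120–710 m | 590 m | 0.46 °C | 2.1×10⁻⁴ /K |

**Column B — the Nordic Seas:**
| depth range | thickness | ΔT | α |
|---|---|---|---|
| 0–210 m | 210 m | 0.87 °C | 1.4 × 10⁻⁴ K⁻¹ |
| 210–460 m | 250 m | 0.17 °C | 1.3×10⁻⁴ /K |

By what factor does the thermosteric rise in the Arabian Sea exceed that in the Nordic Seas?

A 0–120 m: 2.9×10⁻⁴ × 0.39 × 120 = 0.013572 m
A 120–710 m: 590 × 0.46 × 2.1×10⁻⁴ = 0.056994 m
A total: 0.070566 m
B Layer 1: 210 × 0.87 × 1.4×10⁻⁴ = 0.025578 m
B 210–460 m: 250 × 1.3×10⁻⁴ × 0.17 = 0.005525 m
B total: 0.031103 m
Ratio: 0.070566 / 0.031103 ≈ 2.269

2.27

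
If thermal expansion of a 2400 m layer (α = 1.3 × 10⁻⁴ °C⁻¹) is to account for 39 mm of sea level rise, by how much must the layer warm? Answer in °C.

ΔT = Δh/(αH) = 0.039 / (1.3×10⁻⁴ × 2400) = 0.1250 °C

0.125 °C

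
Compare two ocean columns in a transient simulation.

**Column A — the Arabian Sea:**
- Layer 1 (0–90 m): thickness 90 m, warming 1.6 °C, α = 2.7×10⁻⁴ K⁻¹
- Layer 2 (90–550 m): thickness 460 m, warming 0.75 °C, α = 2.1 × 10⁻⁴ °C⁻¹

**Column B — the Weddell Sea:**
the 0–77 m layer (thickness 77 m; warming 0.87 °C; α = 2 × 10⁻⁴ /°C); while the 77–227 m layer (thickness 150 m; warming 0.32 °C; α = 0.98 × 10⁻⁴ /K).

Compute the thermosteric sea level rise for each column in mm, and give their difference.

A 0–90 m: 90 × 1.6 × 2.7×10⁻⁴ = 0.03888 m
A 90–550 m: 0.75 × 460 × 2.1×10⁻⁴ = 0.07245 m
A total: 0.11133 m
B Layer 1: 0.87 × 77 × 2×10⁻⁴ = 0.013398 m
B Layer 2: 0.98×10⁻⁴ × 150 × 0.32 = 0.004704 m
B total: 0.018102 m
Difference: 0.11133 − 0.018102 = 0.093228 m

Δh_A ≈ 111 mm, Δh_B ≈ 18.1 mm; difference ≈ 93.2 mm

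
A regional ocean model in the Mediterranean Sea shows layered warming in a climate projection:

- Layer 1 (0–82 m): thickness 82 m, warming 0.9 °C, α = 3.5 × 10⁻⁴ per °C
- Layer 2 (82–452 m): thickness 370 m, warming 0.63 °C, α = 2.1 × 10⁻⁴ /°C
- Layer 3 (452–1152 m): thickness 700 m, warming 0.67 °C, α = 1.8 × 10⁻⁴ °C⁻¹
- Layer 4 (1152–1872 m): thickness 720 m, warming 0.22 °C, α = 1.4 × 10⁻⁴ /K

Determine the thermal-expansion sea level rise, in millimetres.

0–82 m: 0.9 × 82 × 3.5×10⁻⁴ = 0.02583 m
82–452 m: 2.1×10⁻⁴ × 0.63 × 370 = 0.048951 m
452–1152 m: 1.8×10⁻⁴ × 700 × 0.67 = 0.08442 m
720 × 0.22 × 1.4×10⁻⁴ = 0.022176 m
Δh = 0.02583 + 0.048951 + 0.08442 + 0.022176 = 0.181377 m

180 mm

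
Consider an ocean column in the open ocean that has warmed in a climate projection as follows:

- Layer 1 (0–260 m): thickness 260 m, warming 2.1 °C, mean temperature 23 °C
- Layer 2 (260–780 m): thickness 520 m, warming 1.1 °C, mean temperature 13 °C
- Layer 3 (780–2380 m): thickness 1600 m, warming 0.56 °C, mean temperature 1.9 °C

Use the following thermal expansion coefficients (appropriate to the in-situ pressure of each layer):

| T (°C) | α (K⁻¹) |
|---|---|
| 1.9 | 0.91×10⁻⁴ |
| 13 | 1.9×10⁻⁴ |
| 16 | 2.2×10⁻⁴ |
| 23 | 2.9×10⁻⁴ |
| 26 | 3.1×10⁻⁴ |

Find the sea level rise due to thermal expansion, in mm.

Layer 1 at 23 °C → α = 2.9×10⁻⁴ K⁻¹
Layer 2 at 13 °C → α = 1.9×10⁻⁴ K⁻¹
Layer 3 at 1.9 °C → α = 0.91×10⁻⁴ K⁻¹
2.9×10⁻⁴ × 2.1 × 260 = 0.15834 m
Layer 2: 520 × 1.1 × 1.9×10⁻⁴ = 0.10868 m
Layer 3: 0.56 × 0.91×10⁻⁴ × 1600 = 0.081536 m
Δh = 0.15834 + 0.10868 + 0.081536 = 0.348556 m

350 mm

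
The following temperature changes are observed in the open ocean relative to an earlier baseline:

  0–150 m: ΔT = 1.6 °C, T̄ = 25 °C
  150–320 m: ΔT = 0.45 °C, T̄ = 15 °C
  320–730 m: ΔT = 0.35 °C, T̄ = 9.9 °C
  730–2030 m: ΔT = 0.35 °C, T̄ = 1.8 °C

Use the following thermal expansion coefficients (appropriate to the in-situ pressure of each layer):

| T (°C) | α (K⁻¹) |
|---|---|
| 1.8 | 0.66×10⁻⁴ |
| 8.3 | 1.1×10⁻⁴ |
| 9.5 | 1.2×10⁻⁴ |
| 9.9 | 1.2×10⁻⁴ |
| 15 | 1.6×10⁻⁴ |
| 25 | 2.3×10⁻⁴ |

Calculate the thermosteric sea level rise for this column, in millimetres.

Δh = 115 mm

Layer 1 at 25 °C → α = 2.3×10⁻⁴ K⁻¹
Layer 2 at 15 °C → α = 1.6×10⁻⁴ K⁻¹
Layer 3 at 9.9 °C → α = 1.2×10⁻⁴ K⁻¹
Layer 4 at 1.8 °C → α = 0.66×10⁻⁴ K⁻¹
Layer 1: 150 × 2.3×10⁻⁴ × 1.6 = 0.05520 m
150–320 m: 1.6×10⁻⁴ × 0.45 × 170 = 0.01224 m
0.35 × 1.2×10⁻⁴ × 410 = 0.01722 m
730–2030 m: 0.66×10⁻⁴ × 1300 × 0.35 = 0.03003 m
Δh = 0.05520 + 0.01224 + 0.01722 + 0.03003 = 0.11469 m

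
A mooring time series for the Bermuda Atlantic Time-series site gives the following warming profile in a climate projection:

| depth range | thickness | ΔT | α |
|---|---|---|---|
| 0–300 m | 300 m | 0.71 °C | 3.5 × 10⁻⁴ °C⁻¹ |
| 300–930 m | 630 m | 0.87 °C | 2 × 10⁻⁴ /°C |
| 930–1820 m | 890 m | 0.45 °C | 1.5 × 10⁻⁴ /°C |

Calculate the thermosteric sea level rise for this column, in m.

about 0.244 m

Layer 1: 3.5×10⁻⁴ × 300 × 0.71 = 0.07455 m
300–930 m: 2×10⁻⁴ × 0.87 × 630 = 0.10962 m
Layer 3: 890 × 0.45 × 1.5×10⁻⁴ = 0.060075 m
Δh = 0.07455 + 0.10962 + 0.060075 = 0.244245 m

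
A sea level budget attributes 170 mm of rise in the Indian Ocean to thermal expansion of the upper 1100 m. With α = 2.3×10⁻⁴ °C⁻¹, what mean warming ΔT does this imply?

0.67 °C

ΔT = Δh/(αH) = 0.17 / (2.3×10⁻⁴ × 1100) ≈ 0.6719 °C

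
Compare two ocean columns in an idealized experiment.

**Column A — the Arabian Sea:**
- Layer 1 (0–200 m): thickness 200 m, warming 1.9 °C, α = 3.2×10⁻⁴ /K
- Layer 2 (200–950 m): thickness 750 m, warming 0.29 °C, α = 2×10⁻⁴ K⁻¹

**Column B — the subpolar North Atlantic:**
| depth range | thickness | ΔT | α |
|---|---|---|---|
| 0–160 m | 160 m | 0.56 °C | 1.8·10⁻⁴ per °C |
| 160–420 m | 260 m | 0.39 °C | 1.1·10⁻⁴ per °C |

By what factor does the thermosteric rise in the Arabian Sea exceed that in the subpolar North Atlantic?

a factor of 6.05

A 0–200 m: 1.9 × 3.2×10⁻⁴ × 200 = 0.12160 m
A Layer 2: 750 × 2×10⁻⁴ × 0.29 = 0.04350 m
A total: 0.16510 m
B 0.56 × 160 × 1.8×10⁻⁴ = 0.016128 m
B Layer 2: 260 × 1.1×10⁻⁴ × 0.39 = 0.011154 m
B total: 0.027282 m
Ratio: 0.16510 / 0.027282 ≈ 6.052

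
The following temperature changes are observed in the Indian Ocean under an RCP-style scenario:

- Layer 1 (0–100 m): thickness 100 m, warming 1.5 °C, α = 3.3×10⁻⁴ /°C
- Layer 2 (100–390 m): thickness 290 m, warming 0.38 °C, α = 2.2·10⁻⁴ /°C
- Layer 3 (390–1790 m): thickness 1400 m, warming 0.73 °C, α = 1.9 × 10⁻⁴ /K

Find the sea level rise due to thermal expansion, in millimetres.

about 270 mm

100 × 3.3×10⁻⁴ × 1.5 = 0.04950 m
100–390 m: 290 × 2.2×10⁻⁴ × 0.38 = 0.024244 m
390–1790 m: 0.73 × 1400 × 1.9×10⁻⁴ = 0.19418 m
Δh = 0.04950 + 0.024244 + 0.19418 = 0.267924 m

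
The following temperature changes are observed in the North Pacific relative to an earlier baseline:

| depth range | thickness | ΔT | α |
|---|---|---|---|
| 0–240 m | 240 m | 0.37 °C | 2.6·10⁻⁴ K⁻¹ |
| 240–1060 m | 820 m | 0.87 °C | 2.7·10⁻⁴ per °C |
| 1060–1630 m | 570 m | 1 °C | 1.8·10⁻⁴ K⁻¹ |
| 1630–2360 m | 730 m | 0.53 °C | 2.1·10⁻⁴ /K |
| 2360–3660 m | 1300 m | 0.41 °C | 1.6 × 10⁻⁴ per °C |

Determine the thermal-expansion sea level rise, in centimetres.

48 cm

240 × 2.6×10⁻⁴ × 0.37 = 0.023088 m
240–1060 m: 2.7×10⁻⁴ × 820 × 0.87 = 0.192618 m
570 × 1 × 1.8×10⁻⁴ = 0.10260 m
730 × 0.53 × 2.1×10⁻⁴ = 0.081249 m
Layer 5: 1300 × 1.6×10⁻⁴ × 0.41 = 0.08528 m
Δh = 0.023088 + 0.192618 + 0.10260 + 0.081249 + 0.08528 = 0.484835 m ≈ 48 cm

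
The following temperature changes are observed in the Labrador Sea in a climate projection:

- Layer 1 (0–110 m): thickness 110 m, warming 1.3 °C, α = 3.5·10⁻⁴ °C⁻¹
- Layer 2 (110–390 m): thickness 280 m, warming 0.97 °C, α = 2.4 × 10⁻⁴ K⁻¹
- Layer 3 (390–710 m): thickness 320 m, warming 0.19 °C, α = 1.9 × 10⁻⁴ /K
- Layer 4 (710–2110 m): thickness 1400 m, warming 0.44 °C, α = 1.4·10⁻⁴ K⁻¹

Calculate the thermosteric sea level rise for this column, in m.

0–110 m: 1.3 × 110 × 3.5×10⁻⁴ = 0.05005 m
0.97 × 280 × 2.4×10⁻⁴ = 0.065184 m
1.9×10⁻⁴ × 320 × 0.19 = 0.011552 m
710–2110 m: 1.4×10⁻⁴ × 1400 × 0.44 = 0.08624 m
Δh = 0.05005 + 0.065184 + 0.011552 + 0.08624 = 0.213026 m ≈ 0.213 m

Δh ≈ 0.213 m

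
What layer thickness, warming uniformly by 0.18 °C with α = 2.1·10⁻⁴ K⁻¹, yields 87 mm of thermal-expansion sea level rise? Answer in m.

H = Δh/(αΔT) = 0.087 / (2.1×10⁻⁴ × 0.18) ≈ 2302 m

2300 m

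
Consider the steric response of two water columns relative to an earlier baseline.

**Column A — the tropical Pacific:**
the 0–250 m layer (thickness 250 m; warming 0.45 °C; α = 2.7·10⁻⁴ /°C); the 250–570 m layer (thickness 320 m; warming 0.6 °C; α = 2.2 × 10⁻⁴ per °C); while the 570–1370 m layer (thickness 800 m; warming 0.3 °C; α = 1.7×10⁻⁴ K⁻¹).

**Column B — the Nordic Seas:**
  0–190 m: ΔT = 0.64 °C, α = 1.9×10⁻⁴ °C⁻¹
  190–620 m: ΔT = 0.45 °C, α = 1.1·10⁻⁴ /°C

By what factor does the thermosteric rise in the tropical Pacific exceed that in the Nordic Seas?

2.56

A 0–250 m: 250 × 2.7×10⁻⁴ × 0.45 = 0.030375 m
A 2.2×10⁻⁴ × 320 × 0.6 = 0.04224 m
A 570–1370 m: 1.7×10⁻⁴ × 0.3 × 800 = 0.04080 m
A total: 0.113415 m
B Layer 1: 190 × 1.9×10⁻⁴ × 0.64 = 0.023104 m
B 190–620 m: 1.1×10⁻⁴ × 430 × 0.45 = 0.021285 m
B total: 0.044389 m
Ratio: 0.113415 / 0.044389 ≈ 2.555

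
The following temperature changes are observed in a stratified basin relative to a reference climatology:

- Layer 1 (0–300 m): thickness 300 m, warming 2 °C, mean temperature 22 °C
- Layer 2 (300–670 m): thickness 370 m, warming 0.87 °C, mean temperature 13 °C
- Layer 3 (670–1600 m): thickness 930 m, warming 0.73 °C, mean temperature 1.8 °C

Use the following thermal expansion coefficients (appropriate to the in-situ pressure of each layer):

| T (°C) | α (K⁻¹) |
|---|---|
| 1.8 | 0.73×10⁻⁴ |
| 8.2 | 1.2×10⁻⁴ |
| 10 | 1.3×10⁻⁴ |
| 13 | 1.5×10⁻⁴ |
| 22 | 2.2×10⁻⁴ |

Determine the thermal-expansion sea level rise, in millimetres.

Layer 1 at 22 °C → α = 2.2×10⁻⁴ K⁻¹
Layer 2 at 13 °C → α = 1.5×10⁻⁴ K⁻¹
Layer 3 at 1.8 °C → α = 0.73×10⁻⁴ K⁻¹
0–300 m: 300 × 2 × 2.2×10⁻⁴ = 0.13200 m
0.87 × 1.5×10⁻⁴ × 370 = 0.048285 m
670–1600 m: 0.73×10⁻⁴ × 0.73 × 930 = 0.0495597 m
Δh = 0.13200 + 0.048285 + 0.0495597 = 0.2298447 m

230 mm of thermosteric rise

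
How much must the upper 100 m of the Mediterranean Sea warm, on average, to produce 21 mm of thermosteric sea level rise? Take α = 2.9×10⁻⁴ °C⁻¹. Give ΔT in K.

0.724 K

ΔT = Δh/(αH) = 0.021 / (2.9×10⁻⁴ × 100) ≈ 0.7241 K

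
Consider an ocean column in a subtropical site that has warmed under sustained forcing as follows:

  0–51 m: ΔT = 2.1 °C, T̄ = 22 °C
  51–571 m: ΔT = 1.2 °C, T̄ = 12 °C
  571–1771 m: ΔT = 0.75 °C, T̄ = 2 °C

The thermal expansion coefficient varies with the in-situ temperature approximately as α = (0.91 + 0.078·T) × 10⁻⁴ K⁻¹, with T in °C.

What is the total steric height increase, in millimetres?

239 mm of thermosteric rise

Layer 1: α = (0.91 + 0.078×22)×10⁻⁴ = 2.626×10⁻⁴ K⁻¹
Layer 2: α = (0.91 + 0.078×12)×10⁻⁴ = 1.846×10⁻⁴ K⁻¹
Layer 3: α = (0.91 + 0.078×2)×10⁻⁴ = 1.066×10⁻⁴ K⁻¹
0–51 m: 2.626×10⁻⁴ × 2.1 × 51 = 0.02812446 m
51–571 m: 1.2 × 520 × 1.846×10⁻⁴ = 0.1151904 m
571–1771 m: 1.066×10⁻⁴ × 0.75 × 1200 = 0.09594 m
Δh = 0.02812446 + 0.1151904 + 0.09594 = 0.23925486 m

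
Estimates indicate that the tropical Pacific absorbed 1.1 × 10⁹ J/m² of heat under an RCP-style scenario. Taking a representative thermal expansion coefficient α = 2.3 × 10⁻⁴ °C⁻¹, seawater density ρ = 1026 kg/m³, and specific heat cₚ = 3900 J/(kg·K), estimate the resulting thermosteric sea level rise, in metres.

Δh = 0.0632 m

Δh = αQ/(ρcₚ) = 2.3×10⁻⁴ × 1.1×10⁹ / (1026 × 3900) ≈ 0.063228 m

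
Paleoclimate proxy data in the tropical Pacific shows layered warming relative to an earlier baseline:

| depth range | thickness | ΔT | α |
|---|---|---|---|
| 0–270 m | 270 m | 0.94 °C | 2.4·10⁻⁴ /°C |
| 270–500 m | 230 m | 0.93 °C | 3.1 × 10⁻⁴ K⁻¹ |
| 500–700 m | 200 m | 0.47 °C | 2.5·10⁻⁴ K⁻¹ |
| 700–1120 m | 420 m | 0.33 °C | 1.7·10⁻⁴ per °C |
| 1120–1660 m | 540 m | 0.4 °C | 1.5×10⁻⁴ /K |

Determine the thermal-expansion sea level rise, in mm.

207 mm of thermosteric rise

0–270 m: 0.94 × 2.4×10⁻⁴ × 270 = 0.060912 m
Layer 2: 230 × 3.1×10⁻⁴ × 0.93 = 0.066309 m
200 × 0.47 × 2.5×10⁻⁴ = 0.02350 m
700–1120 m: 0.33 × 1.7×10⁻⁴ × 420 = 0.023562 m
0.4 × 1.5×10⁻⁴ × 540 = 0.03240 m
Δh = 0.060912 + 0.066309 + 0.02350 + 0.023562 + 0.03240 = 0.206683 m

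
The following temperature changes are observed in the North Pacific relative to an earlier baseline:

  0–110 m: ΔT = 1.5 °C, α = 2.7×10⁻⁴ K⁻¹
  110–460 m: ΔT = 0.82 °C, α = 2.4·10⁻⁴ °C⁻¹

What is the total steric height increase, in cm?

2.7×10⁻⁴ × 1.5 × 110 = 0.04455 m
Layer 2: 2.4×10⁻⁴ × 350 × 0.82 = 0.06888 m
Δh = 0.04455 + 0.06888 = 0.11343 m

11 cm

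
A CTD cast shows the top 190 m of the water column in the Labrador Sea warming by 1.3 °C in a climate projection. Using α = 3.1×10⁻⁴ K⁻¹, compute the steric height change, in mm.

Δh ≈ 76.6 mm

Δh = αΔT·H = 3.1×10⁻⁴ × 1.3 × 190 = 0.07657 m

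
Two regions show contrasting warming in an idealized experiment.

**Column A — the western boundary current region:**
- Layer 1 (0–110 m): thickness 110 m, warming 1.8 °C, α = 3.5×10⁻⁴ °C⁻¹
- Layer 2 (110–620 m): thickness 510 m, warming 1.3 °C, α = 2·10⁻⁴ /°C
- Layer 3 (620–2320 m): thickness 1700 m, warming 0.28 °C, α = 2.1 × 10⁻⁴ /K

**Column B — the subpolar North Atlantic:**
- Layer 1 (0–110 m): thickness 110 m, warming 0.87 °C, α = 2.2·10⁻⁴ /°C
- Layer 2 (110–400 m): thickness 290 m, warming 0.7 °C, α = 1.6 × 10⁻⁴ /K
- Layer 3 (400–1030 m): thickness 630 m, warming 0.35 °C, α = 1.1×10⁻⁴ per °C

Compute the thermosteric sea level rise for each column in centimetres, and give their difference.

A: 30 cm; B: 7.8 cm; difference 22 cm

A 1.8 × 110 × 3.5×10⁻⁴ = 0.06930 m
A 510 × 2×10⁻⁴ × 1.3 = 0.13260 m
A 0.28 × 2.1×10⁻⁴ × 1700 = 0.09996 m
A total: 0.30186 m
B 110 × 2.2×10⁻⁴ × 0.87 = 0.021054 m
B Layer 2: 1.6×10⁻⁴ × 0.7 × 290 = 0.03248 m
B 1.1×10⁻⁴ × 0.35 × 630 = 0.024255 m
B total: 0.077789 m
Difference: 0.30186 − 0.077789 = 0.224071 m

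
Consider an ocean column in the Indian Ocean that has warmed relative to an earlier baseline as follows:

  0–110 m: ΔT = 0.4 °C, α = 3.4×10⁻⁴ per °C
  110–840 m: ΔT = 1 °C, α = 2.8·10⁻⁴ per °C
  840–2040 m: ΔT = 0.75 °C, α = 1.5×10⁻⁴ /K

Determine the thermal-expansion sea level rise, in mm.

Δh ≈ 354 mm

Layer 1: 3.4×10⁻⁴ × 0.4 × 110 = 0.01496 m
Layer 2: 2.8×10⁻⁴ × 730 × 1 = 0.20440 m
Layer 3: 1.5×10⁻⁴ × 1200 × 0.75 = 0.13500 m
Δh = 0.01496 + 0.20440 + 0.13500 = 0.35436 m ≈ 354 mm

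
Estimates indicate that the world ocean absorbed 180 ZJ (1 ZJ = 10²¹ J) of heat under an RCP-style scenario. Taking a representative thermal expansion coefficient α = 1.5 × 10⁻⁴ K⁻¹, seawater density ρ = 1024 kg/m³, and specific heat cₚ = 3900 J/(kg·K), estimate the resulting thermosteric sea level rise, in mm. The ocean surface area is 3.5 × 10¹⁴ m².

about 19 mm

Per unit area: Q = 180×10²¹ / (3.5×10¹⁴) ≈ 5.143×10⁸ J/m²
Δh = αQ/(ρcₚ) = 1.5×10⁻⁴ × 5.143×10⁸ / (1024 × 3900) ≈ 0.019317 m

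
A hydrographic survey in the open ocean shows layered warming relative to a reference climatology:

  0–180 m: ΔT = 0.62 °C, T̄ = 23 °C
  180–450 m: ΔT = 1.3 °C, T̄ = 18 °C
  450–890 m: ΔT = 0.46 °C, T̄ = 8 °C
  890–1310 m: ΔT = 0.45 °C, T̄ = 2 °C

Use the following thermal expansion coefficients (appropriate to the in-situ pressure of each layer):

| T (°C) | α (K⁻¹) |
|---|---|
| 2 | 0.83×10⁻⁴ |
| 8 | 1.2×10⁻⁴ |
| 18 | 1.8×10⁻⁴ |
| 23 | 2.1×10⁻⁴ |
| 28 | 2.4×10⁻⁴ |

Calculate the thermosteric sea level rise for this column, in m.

Δh = 0.127 m

Layer 1 at 23 °C → α = 2.1×10⁻⁴ K⁻¹
Layer 2 at 18 °C → α = 1.8×10⁻⁴ K⁻¹
Layer 3 at 8 °C → α = 1.2×10⁻⁴ K⁻¹
Layer 4 at 2 °C → α = 0.83×10⁻⁴ K⁻¹
0–180 m: 180 × 0.62 × 2.1×10⁻⁴ = 0.023436 m
Layer 2: 270 × 1.8×10⁻⁴ × 1.3 = 0.06318 m
0.46 × 440 × 1.2×10⁻⁴ = 0.024288 m
890–1310 m: 420 × 0.45 × 0.83×10⁻⁴ = 0.015687 m
Δh = 0.023436 + 0.06318 + 0.024288 + 0.015687 = 0.126591 m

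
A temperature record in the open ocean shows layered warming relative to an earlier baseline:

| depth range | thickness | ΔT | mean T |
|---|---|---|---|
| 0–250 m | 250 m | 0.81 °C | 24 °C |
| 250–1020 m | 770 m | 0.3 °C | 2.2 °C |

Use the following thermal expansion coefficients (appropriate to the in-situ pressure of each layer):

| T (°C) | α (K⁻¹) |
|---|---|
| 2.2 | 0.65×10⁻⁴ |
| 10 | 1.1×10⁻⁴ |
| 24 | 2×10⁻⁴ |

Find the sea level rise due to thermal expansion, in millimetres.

Layer 1 at 24 °C → α = 2×10⁻⁴ K⁻¹
Layer 2 at 2.2 °C → α = 0.65×10⁻⁴ K⁻¹
Layer 1: 250 × 2×10⁻⁴ × 0.81 = 0.04050 m
250–1020 m: 770 × 0.3 × 0.65×10⁻⁴ = 0.015015 m
Δh = 0.04050 + 0.015015 = 0.055515 m ≈ 55.5 mm

Δh = 55.5 mm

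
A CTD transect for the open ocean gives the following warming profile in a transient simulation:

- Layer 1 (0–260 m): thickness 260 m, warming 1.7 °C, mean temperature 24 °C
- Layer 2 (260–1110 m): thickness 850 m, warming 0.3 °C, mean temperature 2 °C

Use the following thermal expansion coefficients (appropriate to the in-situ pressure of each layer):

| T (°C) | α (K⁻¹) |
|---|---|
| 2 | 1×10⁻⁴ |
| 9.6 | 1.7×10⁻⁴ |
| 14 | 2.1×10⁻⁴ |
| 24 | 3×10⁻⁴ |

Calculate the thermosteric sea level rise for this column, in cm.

15.8 cm of thermosteric rise

Layer 1 at 24 °C → α = 3×10⁻⁴ K⁻¹
Layer 2 at 2 °C → α = 1×10⁻⁴ K⁻¹
260 × 3×10⁻⁴ × 1.7 = 0.13260 m
850 × 0.3 × 1×10⁻⁴ = 0.02550 m
Δh = 0.13260 + 0.02550 = 0.15810 m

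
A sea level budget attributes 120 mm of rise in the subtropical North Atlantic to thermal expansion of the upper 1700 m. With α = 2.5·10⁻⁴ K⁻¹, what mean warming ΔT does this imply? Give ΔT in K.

ΔT ≈ 0.282 K

ΔT = Δh/(αH) = 0.12 / (2.5×10⁻⁴ × 1700) ≈ 0.2824 K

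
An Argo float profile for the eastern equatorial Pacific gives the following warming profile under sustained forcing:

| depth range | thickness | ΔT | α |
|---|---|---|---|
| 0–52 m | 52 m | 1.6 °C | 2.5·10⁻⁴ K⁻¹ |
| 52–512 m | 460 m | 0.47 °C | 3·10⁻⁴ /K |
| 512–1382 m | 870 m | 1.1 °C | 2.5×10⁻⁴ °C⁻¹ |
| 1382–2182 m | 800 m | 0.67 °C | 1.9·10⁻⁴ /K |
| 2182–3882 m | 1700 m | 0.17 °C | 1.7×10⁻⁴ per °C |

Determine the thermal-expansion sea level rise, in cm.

Δh ≈ 47.6 cm

2.5×10⁻⁴ × 52 × 1.6 = 0.02080 m
52–512 m: 0.47 × 460 × 3×10⁻⁴ = 0.06486 m
Layer 3: 1.1 × 870 × 2.5×10⁻⁴ = 0.23925 m
0.67 × 800 × 1.9×10⁻⁴ = 0.10184 m
2182–3882 m: 1700 × 1.7×10⁻⁴ × 0.17 = 0.04913 m
Δh = 0.02080 + 0.06486 + 0.23925 + 0.10184 + 0.04913 = 0.47588 m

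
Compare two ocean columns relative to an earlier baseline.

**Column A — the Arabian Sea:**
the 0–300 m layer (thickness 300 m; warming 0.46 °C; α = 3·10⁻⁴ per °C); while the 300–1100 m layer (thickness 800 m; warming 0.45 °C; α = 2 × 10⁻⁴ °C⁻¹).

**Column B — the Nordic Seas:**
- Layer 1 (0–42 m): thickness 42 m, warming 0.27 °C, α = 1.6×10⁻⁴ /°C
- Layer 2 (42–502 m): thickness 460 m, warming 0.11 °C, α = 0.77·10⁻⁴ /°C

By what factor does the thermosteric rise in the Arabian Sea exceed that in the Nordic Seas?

20

A Layer 1: 300 × 3×10⁻⁴ × 0.46 = 0.04140 m
A Layer 2: 2×10⁻⁴ × 0.45 × 800 = 0.07200 m
A total: 0.11340 m
B 0–42 m: 42 × 0.27 × 1.6×10⁻⁴ = 0.0018144 m
B Layer 2: 460 × 0.77×10⁻⁴ × 0.11 = 0.0038962 m
B total: 0.0057106 m
Ratio: 0.11340 / 0.0057106 ≈ 19.86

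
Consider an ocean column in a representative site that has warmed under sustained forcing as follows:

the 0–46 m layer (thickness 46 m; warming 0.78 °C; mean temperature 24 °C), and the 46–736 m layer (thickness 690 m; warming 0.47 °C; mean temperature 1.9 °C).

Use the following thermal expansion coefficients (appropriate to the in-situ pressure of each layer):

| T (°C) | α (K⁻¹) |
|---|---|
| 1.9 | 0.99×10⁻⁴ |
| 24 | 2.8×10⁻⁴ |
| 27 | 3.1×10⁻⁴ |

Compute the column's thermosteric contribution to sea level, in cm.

about 4.2 cm

Layer 1 at 24 °C → α = 2.8×10⁻⁴ K⁻¹
Layer 2 at 1.9 °C → α = 0.99×10⁻⁴ K⁻¹
2.8×10⁻⁴ × 0.78 × 46 = 0.0100464 m
46–736 m: 690 × 0.47 × 0.99×10⁻⁴ = 0.0321057 m
Δh = 0.0100464 + 0.0321057 = 0.0421521 m ≈ 4.2 cm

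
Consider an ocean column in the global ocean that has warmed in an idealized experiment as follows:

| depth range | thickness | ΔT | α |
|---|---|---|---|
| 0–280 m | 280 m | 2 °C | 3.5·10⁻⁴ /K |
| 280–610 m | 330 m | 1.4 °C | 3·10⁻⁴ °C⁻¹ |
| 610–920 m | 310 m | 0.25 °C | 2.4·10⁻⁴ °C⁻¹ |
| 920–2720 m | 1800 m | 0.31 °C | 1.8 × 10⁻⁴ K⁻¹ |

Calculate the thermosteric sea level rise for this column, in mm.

454 mm of thermosteric rise

0–280 m: 280 × 2 × 3.5×10⁻⁴ = 0.19600 m
3×10⁻⁴ × 330 × 1.4 = 0.13860 m
2.4×10⁻⁴ × 0.25 × 310 = 0.01860 m
1.8×10⁻⁴ × 0.31 × 1800 = 0.10044 m
Δh = 0.19600 + 0.13860 + 0.01860 + 0.10044 = 0.45364 m ≈ 454 mm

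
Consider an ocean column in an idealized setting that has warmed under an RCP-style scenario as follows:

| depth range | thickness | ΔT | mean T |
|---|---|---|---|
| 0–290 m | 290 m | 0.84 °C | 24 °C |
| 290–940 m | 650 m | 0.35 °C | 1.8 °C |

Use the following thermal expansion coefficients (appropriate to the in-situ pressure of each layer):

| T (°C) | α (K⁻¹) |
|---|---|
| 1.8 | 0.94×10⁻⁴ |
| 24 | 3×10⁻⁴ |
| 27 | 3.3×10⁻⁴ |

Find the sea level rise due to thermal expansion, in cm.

Layer 1 at 24 °C → α = 3×10⁻⁴ K⁻¹
Layer 2 at 1.8 °C → α = 0.94×10⁻⁴ K⁻¹
Layer 1: 290 × 0.84 × 3×10⁻⁴ = 0.07308 m
290–940 m: 650 × 0.35 × 0.94×10⁻⁴ = 0.021385 m
Δh = 0.07308 + 0.021385 = 0.094465 m

about 9.45 cm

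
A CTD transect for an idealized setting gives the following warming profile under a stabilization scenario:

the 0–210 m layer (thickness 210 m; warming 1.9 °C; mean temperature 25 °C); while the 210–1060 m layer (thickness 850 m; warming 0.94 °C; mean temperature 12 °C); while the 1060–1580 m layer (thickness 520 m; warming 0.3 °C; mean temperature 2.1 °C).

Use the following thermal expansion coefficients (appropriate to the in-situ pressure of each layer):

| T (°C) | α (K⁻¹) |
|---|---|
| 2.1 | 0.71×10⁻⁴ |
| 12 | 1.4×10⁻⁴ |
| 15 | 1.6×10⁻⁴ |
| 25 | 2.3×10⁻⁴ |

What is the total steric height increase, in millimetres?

215 mm of thermosteric rise

Layer 1 at 25 °C → α = 2.3×10⁻⁴ K⁻¹
Layer 2 at 12 °C → α = 1.4×10⁻⁴ K⁻¹
Layer 3 at 2.1 °C → α = 0.71×10⁻⁴ K⁻¹
0–210 m: 1.9 × 210 × 2.3×10⁻⁴ = 0.09177 m
1.4×10⁻⁴ × 850 × 0.94 = 0.11186 m
1060–1580 m: 0.3 × 520 × 0.71×10⁻⁴ = 0.011076 m
Δh = 0.09177 + 0.11186 + 0.011076 = 0.214706 m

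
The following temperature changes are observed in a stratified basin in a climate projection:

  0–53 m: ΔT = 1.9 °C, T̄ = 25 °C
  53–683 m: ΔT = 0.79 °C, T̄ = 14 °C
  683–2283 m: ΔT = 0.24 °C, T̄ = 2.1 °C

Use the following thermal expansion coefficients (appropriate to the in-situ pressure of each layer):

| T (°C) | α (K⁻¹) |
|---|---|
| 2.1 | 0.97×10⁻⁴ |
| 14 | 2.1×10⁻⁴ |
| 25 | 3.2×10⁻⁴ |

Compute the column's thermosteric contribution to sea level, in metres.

Layer 1 at 25 °C → α = 3.2×10⁻⁴ K⁻¹
Layer 2 at 14 °C → α = 2.1×10⁻⁴ K⁻¹
Layer 3 at 2.1 °C → α = 0.97×10⁻⁴ K⁻¹
3.2×10⁻⁴ × 53 × 1.9 = 0.032224 m
53–683 m: 630 × 0.79 × 2.1×10⁻⁴ = 0.104517 m
683–2283 m: 1600 × 0.24 × 0.97×10⁻⁴ = 0.037248 m
Δh = 0.032224 + 0.104517 + 0.037248 = 0.173989 m

about 0.17 m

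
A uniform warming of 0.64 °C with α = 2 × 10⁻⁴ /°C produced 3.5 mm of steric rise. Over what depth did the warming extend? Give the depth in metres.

H ≈ 27 m

H = Δh/(αΔT) = 0.0035 / (2×10⁻⁴ × 0.64) ≈ 27.34 m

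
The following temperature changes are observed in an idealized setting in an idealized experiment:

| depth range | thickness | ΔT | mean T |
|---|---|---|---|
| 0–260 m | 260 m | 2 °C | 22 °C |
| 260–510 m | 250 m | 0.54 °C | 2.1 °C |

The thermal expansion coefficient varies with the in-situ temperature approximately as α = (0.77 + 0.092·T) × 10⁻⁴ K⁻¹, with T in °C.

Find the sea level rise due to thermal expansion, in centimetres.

Layer 1: α = (0.77 + 0.092×22)×10⁻⁴ = 2.794×10⁻⁴ K⁻¹
Layer 2: α = (0.77 + 0.092×2.1)×10⁻⁴ = 0.9632×10⁻⁴ K⁻¹
0–260 m: 2.794×10⁻⁴ × 260 × 2 = 0.145288 m
0.54 × 250 × 0.9632×10⁻⁴ = 0.0130032 m
Δh = 0.145288 + 0.0130032 = 0.1582912 m

Δh ≈ 15.8 cm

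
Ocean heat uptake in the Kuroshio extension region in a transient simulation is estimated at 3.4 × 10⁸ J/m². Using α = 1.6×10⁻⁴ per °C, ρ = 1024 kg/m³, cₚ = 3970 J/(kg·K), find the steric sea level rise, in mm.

Δh = αQ/(ρcₚ) = 1.6×10⁻⁴ × 3.4×10⁸ / (1024 × 3970) ≈ 0.013382 m

13 mm of thermosteric rise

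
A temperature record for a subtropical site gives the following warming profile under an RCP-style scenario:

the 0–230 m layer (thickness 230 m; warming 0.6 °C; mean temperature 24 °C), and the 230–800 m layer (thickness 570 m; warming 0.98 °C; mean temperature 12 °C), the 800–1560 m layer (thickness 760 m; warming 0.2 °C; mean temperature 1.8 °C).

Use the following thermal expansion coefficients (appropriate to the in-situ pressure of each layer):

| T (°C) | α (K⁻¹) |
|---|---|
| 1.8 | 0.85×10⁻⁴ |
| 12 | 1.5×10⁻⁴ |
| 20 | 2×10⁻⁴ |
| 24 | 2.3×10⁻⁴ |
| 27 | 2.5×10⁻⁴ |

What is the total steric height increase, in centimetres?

Layer 1 at 24 °C → α = 2.3×10⁻⁴ K⁻¹
Layer 2 at 12 °C → α = 1.5×10⁻⁴ K⁻¹
Layer 3 at 1.8 °C → α = 0.85×10⁻⁴ K⁻¹
Layer 1: 2.3×10⁻⁴ × 230 × 0.6 = 0.03174 m
Layer 2: 570 × 0.98 × 1.5×10⁻⁴ = 0.08379 m
800–1560 m: 0.85×10⁻⁴ × 0.2 × 760 = 0.01292 m
Δh = 0.03174 + 0.08379 + 0.01292 = 0.12845 m ≈ 12.8 cm

Δh ≈ 12.8 cm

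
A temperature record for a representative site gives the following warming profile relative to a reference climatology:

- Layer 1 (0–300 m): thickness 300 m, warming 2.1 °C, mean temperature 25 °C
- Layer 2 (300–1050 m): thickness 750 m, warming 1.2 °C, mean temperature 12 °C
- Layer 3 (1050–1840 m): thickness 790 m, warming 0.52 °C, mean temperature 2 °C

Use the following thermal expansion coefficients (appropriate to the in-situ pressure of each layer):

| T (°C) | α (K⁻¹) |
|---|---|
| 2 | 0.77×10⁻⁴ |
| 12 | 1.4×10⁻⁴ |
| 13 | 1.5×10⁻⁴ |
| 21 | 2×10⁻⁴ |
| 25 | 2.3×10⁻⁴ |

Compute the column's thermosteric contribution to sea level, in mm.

Layer 1 at 25 °C → α = 2.3×10⁻⁴ K⁻¹
Layer 2 at 12 °C → α = 1.4×10⁻⁴ K⁻¹
Layer 3 at 2 °C → α = 0.77×10⁻⁴ K⁻¹
2.1 × 2.3×10⁻⁴ × 300 = 0.14490 m
1.4×10⁻⁴ × 1.2 × 750 = 0.12600 m
Layer 3: 790 × 0.52 × 0.77×10⁻⁴ = 0.0316316 m
Δh = 0.14490 + 0.12600 + 0.0316316 = 0.3025316 m

Δh ≈ 303 mm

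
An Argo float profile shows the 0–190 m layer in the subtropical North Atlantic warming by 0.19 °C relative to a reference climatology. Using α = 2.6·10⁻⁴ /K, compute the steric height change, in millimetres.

9.39 mm

Δh = αΔT·H = 2.6×10⁻⁴ × 0.19 × 190 = 0.009386 m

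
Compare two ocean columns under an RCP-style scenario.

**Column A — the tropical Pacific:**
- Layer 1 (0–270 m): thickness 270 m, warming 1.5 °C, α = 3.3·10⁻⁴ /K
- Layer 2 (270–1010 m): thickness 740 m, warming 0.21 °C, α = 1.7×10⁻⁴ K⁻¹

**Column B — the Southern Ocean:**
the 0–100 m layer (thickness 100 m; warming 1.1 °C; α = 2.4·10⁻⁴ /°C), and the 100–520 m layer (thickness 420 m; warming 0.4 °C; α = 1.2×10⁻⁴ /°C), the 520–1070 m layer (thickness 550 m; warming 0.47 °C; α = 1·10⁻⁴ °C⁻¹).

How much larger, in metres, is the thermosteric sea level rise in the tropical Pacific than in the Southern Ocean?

Δh_A − Δh_B ≈ 0.0877 m

A 270 × 1.5 × 3.3×10⁻⁴ = 0.13365 m
A 270–1010 m: 0.21 × 740 × 1.7×10⁻⁴ = 0.026418 m
A total: 0.160068 m
B 1.1 × 100 × 2.4×10⁻⁴ = 0.02640 m
B 420 × 0.4 × 1.2×10⁻⁴ = 0.02016 m
B Layer 3: 0.47 × 1×10⁻⁴ × 550 = 0.02585 m
B total: 0.07241 m
Difference: 0.160068 − 0.07241 = 0.087658 m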